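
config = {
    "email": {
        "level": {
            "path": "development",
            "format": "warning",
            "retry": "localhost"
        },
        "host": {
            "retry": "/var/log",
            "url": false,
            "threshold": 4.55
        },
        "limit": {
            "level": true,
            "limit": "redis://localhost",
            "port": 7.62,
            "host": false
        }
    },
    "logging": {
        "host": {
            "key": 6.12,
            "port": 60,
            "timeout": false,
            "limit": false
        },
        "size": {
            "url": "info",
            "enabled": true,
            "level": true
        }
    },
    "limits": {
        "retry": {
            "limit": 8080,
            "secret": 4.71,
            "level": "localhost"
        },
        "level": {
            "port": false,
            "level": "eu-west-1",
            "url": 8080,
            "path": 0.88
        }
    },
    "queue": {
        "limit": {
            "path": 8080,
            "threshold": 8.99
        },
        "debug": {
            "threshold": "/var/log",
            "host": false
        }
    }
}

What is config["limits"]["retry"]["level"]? "localhost"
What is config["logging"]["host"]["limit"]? False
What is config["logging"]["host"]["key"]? 6.12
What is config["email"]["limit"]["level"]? True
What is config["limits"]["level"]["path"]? 0.88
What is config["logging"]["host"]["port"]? 60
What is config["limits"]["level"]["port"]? False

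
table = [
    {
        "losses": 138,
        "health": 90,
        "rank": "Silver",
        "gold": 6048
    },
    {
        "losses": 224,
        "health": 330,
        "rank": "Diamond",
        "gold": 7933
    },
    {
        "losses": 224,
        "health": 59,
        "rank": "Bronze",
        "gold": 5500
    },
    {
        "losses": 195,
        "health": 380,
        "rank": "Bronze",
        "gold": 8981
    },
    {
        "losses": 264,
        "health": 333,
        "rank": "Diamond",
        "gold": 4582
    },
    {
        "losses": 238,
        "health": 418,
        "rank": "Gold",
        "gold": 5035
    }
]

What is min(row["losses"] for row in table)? 138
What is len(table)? 6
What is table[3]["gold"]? 8981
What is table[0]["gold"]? 6048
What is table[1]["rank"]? "Diamond"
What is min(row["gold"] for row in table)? 4582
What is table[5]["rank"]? "Gold"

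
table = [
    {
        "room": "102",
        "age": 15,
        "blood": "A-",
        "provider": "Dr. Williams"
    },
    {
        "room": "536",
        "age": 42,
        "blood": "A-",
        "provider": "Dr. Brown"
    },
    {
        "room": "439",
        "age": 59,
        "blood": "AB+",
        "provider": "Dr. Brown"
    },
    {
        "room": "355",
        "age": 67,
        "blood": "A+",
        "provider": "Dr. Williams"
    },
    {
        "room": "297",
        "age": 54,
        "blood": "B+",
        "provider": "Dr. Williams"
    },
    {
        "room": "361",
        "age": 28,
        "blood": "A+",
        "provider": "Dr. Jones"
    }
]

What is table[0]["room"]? "102"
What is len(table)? 6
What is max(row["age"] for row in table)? 67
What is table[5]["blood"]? "A+"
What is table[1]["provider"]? "Dr. Brown"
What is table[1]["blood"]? "A-"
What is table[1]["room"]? "536"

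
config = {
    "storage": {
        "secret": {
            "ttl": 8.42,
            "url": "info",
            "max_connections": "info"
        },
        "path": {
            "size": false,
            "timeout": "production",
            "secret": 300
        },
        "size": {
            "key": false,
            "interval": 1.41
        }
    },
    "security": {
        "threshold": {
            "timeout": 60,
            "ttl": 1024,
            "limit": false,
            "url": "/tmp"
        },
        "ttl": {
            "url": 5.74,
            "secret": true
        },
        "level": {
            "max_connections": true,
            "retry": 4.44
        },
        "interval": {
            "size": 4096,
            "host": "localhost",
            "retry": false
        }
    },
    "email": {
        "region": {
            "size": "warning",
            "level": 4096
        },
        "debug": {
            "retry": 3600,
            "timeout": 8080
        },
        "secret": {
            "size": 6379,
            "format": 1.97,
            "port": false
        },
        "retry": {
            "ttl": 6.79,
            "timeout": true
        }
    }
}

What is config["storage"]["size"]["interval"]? 1.41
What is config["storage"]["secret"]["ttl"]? 8.42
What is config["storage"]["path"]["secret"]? 300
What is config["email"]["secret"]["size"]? 6379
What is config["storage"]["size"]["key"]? False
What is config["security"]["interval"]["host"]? "localhost"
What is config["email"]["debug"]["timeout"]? 8080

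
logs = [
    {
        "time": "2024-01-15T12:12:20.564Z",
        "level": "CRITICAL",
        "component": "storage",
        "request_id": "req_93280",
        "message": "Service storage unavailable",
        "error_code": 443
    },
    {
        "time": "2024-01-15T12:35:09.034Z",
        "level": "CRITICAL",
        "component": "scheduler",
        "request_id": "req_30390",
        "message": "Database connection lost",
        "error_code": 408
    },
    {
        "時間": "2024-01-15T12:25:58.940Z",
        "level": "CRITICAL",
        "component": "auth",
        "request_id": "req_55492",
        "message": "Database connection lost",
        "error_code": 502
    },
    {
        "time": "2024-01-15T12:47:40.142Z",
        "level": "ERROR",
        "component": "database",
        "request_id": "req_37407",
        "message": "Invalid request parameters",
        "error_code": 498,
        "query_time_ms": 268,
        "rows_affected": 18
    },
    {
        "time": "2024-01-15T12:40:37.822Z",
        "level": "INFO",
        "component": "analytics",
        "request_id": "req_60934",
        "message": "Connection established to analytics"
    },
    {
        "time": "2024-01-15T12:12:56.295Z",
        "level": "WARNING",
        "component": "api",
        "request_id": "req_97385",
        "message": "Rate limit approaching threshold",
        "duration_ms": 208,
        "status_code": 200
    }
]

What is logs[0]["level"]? "CRITICAL"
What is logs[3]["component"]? "database"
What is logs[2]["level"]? "CRITICAL"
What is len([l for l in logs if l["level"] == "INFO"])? 1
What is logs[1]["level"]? "CRITICAL"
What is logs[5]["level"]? "WARNING"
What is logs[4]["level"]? "INFO"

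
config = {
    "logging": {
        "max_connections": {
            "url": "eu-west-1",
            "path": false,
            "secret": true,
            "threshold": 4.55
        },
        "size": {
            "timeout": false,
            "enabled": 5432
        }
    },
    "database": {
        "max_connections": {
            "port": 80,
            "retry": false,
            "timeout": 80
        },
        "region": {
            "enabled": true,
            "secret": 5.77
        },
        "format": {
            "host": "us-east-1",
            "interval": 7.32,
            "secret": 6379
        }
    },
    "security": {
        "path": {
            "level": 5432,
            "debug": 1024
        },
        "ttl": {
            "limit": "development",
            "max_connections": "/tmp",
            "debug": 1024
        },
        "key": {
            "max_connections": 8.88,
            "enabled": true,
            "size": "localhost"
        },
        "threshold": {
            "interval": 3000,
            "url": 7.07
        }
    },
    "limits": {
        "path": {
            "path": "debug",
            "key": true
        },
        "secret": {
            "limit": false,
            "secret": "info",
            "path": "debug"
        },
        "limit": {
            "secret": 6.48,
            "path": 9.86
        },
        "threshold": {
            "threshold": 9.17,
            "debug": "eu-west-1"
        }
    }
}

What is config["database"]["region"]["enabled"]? True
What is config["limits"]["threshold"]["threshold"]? 9.17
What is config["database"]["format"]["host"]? "us-east-1"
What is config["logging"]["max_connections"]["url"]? "eu-west-1"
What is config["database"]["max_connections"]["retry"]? False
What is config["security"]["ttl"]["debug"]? 1024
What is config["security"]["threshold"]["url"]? 7.07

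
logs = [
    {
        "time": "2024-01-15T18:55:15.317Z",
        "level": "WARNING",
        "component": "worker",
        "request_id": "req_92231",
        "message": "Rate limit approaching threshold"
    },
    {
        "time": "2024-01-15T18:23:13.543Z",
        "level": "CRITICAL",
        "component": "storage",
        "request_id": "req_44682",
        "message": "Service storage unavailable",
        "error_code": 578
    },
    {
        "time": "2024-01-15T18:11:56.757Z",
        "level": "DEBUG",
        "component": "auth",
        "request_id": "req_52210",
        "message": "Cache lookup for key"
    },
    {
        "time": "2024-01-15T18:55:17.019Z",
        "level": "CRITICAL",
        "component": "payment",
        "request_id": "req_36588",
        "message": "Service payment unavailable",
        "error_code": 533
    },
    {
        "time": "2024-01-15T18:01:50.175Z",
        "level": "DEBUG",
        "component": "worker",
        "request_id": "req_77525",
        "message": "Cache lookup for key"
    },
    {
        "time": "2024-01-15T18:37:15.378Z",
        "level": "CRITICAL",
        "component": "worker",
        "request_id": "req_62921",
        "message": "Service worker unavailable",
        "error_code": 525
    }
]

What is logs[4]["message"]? "Cache lookup for key"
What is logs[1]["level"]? "CRITICAL"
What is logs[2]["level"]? "DEBUG"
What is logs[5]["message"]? "Service worker unavailable"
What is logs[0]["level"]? "WARNING"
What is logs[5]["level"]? "CRITICAL"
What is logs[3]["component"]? "payment"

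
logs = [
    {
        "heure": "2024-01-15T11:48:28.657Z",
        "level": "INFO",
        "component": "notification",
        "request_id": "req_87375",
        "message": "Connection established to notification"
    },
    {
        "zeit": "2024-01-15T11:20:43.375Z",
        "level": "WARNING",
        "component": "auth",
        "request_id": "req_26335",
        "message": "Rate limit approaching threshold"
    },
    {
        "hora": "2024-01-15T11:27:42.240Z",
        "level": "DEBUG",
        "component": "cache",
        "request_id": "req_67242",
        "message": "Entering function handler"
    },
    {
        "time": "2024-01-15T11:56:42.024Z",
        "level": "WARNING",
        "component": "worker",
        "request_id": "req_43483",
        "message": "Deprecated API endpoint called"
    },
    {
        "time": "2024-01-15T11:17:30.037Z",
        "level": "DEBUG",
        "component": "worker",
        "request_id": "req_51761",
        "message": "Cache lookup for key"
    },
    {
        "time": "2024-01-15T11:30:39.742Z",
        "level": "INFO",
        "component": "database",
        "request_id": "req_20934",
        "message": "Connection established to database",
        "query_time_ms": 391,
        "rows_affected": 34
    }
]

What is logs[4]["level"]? "DEBUG"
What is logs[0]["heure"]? "2024-01-15T11:48:28.657Z"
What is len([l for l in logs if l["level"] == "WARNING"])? 2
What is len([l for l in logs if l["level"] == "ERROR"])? 0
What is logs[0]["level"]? "INFO"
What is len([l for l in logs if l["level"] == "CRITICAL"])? 0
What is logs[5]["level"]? "INFO"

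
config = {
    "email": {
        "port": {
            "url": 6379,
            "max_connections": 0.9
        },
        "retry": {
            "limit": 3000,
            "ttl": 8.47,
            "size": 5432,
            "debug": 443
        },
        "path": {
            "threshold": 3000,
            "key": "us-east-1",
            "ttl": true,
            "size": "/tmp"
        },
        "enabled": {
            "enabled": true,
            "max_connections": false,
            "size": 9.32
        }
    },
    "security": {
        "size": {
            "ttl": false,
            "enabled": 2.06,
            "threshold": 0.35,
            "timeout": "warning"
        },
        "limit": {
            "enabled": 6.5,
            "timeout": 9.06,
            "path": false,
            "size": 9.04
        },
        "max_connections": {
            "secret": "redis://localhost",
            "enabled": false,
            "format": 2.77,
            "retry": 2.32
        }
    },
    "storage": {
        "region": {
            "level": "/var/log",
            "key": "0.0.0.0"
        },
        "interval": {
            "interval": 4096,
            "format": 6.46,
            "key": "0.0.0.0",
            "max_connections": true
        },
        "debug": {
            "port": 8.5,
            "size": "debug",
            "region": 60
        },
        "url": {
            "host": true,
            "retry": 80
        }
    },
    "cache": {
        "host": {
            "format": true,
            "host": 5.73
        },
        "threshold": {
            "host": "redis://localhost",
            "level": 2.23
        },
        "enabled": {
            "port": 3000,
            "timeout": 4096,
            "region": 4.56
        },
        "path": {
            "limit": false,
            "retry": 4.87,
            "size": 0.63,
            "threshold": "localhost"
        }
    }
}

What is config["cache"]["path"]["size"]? 0.63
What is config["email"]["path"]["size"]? "/tmp"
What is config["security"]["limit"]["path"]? False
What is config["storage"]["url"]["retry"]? 80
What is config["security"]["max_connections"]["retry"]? 2.32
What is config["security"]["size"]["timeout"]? "warning"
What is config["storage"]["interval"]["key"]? "0.0.0.0"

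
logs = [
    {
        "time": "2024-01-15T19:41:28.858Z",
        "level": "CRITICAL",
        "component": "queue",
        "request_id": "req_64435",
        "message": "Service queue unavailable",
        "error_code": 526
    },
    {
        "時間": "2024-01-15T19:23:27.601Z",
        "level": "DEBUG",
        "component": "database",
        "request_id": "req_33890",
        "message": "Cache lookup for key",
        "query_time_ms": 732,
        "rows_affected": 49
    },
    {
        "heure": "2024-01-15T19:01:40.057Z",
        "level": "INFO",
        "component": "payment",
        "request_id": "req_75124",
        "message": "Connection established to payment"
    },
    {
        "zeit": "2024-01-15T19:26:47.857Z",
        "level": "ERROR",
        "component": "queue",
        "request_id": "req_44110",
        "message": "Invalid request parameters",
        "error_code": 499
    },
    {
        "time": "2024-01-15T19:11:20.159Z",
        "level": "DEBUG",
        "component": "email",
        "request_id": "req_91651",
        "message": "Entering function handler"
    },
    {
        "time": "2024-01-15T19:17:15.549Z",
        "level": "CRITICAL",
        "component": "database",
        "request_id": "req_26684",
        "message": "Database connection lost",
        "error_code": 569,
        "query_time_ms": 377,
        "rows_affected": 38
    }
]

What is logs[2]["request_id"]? "req_75124"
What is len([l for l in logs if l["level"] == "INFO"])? 1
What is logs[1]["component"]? "database"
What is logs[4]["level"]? "DEBUG"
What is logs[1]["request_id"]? "req_33890"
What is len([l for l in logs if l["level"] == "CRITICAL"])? 2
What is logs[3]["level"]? "ERROR"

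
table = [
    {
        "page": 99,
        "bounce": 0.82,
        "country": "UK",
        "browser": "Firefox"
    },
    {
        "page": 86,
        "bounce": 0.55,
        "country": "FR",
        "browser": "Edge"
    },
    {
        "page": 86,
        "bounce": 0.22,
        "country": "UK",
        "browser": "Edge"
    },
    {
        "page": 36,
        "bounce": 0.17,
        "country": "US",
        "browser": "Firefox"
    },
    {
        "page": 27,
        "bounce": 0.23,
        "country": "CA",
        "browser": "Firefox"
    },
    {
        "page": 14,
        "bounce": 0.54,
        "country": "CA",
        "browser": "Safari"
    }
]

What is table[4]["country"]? "CA"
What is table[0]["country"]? "UK"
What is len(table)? 6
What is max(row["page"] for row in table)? 99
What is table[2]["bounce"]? 0.22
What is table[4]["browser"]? "Firefox"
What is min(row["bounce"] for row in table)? 0.17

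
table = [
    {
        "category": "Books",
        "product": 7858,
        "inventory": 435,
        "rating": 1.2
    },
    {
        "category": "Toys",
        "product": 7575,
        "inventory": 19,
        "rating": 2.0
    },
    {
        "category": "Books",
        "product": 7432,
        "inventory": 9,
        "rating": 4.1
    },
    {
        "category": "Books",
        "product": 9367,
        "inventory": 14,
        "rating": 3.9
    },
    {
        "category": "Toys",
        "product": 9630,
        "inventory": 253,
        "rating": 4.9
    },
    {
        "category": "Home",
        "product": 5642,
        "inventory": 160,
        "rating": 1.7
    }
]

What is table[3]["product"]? 9367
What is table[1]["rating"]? 2.0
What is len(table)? 6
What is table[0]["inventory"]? 435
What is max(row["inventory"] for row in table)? 435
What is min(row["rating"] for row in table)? 1.2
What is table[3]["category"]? "Books"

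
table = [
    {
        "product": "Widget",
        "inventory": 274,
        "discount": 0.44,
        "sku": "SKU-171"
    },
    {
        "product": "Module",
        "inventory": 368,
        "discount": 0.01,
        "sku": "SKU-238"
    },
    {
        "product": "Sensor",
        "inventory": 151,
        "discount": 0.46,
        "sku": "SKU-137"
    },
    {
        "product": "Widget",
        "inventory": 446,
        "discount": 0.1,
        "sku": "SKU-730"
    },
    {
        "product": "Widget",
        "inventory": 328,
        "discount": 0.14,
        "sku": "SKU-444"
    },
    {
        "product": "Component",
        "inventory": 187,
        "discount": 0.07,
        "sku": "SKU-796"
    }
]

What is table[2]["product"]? "Sensor"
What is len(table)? 6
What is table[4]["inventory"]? 328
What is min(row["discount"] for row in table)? 0.01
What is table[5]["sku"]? "SKU-796"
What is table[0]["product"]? "Widget"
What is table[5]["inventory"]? 187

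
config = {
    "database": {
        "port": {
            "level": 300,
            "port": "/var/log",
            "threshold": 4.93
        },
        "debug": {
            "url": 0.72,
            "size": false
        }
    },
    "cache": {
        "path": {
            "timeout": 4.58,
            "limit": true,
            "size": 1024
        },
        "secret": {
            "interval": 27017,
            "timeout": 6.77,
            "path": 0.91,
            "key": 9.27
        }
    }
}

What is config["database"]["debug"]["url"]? 0.72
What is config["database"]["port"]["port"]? "/var/log"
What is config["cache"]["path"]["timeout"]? 4.58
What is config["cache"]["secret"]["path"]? 0.91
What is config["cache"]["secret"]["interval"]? 27017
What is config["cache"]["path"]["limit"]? True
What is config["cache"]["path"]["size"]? 1024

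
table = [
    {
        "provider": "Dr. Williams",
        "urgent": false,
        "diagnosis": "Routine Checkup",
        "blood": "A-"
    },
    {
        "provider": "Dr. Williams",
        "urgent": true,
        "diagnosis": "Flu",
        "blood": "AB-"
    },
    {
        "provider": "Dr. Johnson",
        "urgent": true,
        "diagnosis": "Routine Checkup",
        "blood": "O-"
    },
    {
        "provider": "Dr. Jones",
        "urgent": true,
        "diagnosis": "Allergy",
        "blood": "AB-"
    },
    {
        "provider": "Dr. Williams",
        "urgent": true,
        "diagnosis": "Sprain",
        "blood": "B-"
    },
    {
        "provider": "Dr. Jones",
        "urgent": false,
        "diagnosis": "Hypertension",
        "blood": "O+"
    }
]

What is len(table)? 6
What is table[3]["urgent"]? True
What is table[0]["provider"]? "Dr. Williams"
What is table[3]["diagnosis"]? "Allergy"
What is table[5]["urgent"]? False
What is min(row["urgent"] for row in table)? False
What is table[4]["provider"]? "Dr. Williams"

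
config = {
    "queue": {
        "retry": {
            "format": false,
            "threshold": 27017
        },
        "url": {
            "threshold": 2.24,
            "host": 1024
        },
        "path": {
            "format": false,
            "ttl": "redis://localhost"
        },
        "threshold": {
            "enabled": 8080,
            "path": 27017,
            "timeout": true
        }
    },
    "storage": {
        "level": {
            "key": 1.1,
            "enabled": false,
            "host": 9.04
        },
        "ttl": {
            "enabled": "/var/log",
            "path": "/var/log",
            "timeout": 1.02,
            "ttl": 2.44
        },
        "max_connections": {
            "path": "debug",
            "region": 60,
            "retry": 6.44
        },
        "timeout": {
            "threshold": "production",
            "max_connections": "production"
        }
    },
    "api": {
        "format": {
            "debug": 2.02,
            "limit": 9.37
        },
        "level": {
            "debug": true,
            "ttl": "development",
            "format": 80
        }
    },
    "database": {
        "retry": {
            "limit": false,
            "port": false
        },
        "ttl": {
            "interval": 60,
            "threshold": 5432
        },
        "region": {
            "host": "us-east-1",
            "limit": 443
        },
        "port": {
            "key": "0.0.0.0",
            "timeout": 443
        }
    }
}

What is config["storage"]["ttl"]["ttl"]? 2.44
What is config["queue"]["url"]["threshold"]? 2.24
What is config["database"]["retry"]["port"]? False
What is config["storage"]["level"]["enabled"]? False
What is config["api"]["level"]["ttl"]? "development"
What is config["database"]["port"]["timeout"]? 443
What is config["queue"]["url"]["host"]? 1024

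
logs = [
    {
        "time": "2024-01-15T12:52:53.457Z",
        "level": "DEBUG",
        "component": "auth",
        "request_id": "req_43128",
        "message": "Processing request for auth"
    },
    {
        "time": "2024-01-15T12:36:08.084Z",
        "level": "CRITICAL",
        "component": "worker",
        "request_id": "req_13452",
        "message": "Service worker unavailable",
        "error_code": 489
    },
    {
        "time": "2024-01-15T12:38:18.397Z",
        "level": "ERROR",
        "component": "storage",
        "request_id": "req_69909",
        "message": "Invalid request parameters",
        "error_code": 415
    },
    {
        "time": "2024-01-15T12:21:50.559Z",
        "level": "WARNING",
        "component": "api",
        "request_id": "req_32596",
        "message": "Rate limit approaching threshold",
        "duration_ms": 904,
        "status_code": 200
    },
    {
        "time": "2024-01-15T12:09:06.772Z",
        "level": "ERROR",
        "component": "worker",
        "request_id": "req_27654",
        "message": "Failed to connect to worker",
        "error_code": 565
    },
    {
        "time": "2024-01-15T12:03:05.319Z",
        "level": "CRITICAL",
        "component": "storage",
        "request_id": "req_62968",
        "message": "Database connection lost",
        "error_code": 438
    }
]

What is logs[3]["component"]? "api"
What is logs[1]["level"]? "CRITICAL"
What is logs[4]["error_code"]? 565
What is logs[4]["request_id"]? "req_27654"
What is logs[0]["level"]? "DEBUG"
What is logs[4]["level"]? "ERROR"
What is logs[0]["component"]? "auth"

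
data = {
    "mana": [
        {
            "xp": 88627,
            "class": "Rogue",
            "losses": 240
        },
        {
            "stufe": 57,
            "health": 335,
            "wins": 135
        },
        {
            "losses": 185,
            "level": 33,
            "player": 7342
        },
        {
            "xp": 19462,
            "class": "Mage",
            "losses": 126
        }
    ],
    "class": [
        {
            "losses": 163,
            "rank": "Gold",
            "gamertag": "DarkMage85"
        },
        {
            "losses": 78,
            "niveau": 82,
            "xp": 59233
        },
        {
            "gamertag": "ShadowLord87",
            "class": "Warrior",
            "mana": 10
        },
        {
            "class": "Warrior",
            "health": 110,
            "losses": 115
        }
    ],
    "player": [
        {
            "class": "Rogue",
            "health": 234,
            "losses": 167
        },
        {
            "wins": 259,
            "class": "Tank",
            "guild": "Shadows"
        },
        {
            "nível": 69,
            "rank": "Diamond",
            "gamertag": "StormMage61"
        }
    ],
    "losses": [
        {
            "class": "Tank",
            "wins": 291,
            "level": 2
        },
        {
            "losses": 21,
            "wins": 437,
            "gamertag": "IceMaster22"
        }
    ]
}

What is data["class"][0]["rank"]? "Gold"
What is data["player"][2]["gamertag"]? "StormMage61"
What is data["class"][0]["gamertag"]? "DarkMage85"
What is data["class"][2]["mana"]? 10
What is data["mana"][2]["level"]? 33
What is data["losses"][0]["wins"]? 291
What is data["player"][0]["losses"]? 167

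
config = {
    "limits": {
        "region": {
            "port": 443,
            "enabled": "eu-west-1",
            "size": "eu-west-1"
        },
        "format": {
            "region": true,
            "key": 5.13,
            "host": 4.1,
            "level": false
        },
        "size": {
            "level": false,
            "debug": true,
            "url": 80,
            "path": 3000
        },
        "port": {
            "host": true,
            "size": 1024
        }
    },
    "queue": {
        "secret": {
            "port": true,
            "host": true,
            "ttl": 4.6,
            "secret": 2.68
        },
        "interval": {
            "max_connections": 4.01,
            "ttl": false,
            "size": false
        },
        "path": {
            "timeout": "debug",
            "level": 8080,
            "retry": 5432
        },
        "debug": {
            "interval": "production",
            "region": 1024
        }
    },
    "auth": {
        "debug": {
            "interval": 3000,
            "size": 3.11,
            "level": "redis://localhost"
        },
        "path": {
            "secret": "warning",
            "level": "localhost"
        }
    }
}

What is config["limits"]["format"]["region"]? True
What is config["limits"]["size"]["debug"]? True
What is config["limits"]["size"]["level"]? False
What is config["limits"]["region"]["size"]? "eu-west-1"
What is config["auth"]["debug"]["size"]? 3.11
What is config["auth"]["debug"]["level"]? "redis://localhost"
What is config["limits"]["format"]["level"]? False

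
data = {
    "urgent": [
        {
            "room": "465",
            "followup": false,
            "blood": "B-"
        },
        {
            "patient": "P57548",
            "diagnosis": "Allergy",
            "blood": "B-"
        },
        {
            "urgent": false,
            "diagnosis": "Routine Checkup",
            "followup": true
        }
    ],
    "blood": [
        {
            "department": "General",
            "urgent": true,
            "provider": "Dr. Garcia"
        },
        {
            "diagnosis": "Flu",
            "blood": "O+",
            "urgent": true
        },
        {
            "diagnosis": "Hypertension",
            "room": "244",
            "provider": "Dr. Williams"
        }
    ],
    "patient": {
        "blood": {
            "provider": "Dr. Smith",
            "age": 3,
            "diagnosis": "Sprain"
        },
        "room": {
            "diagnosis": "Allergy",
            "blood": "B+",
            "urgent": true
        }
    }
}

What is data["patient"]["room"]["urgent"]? True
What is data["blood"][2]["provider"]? "Dr. Williams"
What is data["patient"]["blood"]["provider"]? "Dr. Smith"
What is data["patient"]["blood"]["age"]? 3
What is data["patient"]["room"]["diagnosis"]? "Allergy"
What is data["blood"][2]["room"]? "244"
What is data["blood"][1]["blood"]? "O+"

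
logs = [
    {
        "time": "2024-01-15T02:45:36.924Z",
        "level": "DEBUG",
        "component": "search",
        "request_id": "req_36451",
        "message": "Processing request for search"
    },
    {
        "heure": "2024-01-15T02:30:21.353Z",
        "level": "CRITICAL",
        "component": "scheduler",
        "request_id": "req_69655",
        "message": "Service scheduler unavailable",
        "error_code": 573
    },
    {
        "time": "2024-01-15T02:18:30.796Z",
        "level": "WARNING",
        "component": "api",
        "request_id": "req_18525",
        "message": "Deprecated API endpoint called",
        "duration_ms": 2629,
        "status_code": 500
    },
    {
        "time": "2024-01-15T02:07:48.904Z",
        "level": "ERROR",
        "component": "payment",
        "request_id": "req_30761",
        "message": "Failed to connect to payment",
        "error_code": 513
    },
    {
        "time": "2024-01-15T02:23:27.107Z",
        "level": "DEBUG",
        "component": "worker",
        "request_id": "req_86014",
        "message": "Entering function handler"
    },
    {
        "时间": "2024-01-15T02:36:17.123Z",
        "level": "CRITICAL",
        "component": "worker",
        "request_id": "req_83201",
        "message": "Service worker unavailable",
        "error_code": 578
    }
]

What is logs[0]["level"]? "DEBUG"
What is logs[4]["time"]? "2024-01-15T02:23:27.107Z"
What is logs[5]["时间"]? "2024-01-15T02:36:17.123Z"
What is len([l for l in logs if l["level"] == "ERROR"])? 1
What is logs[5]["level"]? "CRITICAL"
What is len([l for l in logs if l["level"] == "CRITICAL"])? 2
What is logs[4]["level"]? "DEBUG"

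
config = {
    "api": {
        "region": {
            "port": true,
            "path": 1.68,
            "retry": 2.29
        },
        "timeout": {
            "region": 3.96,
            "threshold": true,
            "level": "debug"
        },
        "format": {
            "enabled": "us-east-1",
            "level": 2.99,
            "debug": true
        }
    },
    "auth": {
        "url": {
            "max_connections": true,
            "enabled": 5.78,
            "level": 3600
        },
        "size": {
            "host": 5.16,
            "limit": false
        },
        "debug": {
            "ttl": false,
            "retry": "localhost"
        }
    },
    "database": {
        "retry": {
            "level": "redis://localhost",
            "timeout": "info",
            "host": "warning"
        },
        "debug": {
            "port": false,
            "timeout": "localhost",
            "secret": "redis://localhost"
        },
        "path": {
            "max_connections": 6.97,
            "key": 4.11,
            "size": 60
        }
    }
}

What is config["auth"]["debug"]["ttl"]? False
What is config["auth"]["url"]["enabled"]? 5.78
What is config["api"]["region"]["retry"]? 2.29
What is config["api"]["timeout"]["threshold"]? True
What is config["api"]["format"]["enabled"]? "us-east-1"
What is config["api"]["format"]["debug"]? True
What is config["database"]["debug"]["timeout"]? "localhost"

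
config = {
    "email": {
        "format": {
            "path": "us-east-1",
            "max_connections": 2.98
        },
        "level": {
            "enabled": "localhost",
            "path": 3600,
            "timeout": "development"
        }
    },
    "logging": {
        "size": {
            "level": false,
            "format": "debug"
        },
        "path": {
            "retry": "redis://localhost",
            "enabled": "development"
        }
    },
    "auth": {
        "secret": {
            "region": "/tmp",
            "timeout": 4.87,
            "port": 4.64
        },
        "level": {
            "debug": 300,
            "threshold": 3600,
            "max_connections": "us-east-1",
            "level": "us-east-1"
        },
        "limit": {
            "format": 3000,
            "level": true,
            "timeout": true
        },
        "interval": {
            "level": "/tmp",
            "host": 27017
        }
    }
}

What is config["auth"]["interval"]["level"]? "/tmp"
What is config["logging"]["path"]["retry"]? "redis://localhost"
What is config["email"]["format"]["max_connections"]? 2.98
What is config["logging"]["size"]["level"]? False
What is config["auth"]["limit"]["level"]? True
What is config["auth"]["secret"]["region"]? "/tmp"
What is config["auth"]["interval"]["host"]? 27017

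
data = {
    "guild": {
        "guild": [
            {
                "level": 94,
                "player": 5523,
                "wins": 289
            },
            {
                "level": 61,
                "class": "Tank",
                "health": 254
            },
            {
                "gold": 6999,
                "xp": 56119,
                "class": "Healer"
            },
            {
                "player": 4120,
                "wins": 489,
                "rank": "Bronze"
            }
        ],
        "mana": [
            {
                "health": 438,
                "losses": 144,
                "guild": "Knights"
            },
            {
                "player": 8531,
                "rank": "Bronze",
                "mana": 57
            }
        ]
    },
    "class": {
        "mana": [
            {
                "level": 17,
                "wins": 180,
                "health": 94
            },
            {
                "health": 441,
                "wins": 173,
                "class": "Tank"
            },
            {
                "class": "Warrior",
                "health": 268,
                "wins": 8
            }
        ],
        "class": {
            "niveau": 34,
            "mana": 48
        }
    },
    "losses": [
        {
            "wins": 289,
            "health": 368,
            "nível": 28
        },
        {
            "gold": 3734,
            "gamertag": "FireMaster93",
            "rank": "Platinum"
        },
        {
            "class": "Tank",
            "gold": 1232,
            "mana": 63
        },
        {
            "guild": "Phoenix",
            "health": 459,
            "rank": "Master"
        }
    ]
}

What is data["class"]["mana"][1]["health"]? 441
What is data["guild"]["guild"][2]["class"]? "Healer"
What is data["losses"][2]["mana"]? 63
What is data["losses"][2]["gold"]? 1232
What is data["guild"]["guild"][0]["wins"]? 289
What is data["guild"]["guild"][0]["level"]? 94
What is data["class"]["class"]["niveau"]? 34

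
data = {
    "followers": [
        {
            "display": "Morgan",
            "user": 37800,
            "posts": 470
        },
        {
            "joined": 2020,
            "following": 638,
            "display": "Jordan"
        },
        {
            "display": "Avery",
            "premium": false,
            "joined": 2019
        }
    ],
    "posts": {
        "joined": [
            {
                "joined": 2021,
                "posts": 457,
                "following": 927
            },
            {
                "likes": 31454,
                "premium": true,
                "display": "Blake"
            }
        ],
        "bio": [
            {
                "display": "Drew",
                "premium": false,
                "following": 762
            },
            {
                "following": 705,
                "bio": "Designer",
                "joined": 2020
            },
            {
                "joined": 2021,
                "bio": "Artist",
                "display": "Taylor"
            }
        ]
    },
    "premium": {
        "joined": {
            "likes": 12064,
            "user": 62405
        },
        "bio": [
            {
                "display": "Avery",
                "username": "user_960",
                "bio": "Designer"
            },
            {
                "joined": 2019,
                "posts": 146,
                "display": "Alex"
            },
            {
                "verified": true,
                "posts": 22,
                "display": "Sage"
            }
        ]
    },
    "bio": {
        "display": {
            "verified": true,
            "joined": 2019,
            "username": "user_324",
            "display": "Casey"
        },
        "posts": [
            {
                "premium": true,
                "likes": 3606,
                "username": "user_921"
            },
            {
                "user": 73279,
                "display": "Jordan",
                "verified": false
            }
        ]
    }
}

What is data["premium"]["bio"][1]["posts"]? 146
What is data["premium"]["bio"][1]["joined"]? 2019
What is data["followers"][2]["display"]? "Avery"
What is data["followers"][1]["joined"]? 2020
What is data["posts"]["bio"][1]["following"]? 705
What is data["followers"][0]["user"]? 37800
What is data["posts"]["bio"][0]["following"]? 762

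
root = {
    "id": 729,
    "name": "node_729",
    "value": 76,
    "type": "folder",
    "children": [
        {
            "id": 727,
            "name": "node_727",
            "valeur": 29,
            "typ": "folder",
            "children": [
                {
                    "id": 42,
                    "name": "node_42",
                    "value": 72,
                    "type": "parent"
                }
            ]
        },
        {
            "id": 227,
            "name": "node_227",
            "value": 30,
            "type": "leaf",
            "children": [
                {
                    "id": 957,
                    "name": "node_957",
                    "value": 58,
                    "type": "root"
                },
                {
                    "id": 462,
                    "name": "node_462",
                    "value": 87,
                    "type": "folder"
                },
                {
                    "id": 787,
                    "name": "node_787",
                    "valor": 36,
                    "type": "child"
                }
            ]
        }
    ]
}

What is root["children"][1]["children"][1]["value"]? 87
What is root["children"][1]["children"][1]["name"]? "node_462"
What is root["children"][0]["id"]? 727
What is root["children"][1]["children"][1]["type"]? "folder"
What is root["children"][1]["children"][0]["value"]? 58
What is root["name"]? "node_729"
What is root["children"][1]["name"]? "node_227"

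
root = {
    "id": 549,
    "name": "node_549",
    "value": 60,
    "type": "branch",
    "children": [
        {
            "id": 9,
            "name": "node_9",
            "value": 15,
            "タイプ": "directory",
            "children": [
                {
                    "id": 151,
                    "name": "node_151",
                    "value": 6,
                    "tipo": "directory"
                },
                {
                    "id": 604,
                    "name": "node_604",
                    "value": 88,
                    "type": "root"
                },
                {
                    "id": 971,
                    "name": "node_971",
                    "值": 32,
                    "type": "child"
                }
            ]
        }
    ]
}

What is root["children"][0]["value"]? 15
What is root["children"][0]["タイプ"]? "directory"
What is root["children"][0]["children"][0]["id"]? 151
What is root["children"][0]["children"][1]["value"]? 88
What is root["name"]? "node_549"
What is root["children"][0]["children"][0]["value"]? 6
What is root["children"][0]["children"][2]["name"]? "node_971"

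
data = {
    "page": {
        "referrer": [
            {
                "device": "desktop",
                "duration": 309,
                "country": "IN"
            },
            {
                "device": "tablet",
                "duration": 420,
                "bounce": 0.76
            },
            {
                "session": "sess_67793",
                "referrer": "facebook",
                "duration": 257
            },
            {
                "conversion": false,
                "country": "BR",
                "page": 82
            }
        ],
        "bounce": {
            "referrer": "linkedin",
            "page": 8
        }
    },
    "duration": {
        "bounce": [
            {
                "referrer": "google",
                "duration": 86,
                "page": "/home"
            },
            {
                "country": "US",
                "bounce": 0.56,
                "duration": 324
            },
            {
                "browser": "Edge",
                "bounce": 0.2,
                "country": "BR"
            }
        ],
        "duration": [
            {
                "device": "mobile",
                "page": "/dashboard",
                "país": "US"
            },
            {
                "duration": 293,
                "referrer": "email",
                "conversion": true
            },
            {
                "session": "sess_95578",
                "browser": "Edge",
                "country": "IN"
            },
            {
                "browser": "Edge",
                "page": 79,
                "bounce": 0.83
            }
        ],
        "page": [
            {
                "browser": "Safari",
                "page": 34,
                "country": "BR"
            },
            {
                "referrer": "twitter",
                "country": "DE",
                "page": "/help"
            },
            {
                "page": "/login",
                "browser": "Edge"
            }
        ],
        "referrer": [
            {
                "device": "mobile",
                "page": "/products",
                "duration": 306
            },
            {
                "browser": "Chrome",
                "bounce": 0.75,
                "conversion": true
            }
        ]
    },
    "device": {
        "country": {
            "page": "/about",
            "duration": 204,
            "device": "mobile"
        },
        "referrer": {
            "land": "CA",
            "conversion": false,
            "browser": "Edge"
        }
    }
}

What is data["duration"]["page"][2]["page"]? "/login"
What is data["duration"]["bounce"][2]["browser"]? "Edge"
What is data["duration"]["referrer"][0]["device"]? "mobile"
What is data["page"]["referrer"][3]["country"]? "BR"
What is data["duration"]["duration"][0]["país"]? "US"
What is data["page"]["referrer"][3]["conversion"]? False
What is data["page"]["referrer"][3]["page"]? 82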